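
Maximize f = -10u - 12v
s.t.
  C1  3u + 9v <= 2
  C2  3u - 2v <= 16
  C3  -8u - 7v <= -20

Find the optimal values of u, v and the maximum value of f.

u = 152/37, v = -68/37, maximum f = -704/37

Vertices and f = -10u - 12v:
  (148/33, -14/11) → f = -976/33
  (166/51, -44/51) → f = -1132/51
  (152/37, -68/37) → f = -704/37

The binding constraints are 3u - 2v = 16 and -8u - 7v = -20.
Solving simultaneously gives u = 152/37, v = -68/37.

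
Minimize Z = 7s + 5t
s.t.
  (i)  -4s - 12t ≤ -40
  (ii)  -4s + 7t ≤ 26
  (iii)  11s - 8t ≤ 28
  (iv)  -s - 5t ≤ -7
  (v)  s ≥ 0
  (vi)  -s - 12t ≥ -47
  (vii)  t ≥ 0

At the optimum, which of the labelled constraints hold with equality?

Feasible corners and Z = 7s + 5t:
  (4, 2) → Z = 38
  (0, 10/3) → Z = 50/3
  (0, 26/7) → Z = 130/7
  (17/55, 214/55) → Z = 1189/55
  (178/35, 489/140) → Z = 7429/140

The minimum is at (0, 10/3). Substituting into each constraint, equality holds for (i) and (v); the remaining constraints have slack.

(i) and (v)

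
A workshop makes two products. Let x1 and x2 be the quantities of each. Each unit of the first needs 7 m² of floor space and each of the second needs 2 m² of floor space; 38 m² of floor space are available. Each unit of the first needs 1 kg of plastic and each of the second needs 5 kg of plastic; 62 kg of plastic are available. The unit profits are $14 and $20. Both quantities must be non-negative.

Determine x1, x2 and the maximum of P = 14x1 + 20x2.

Feasible corners and P = 14x1 + 20x2:
  (0, 0) → P = 0
  (0, 62/5) → P = 248
  (38/7, 0) → P = 76
  (2, 12) → P = 268

The binding constraints are 7x1 + 2x2 = 38 and x1 + 5x2 = 62.
Solving simultaneously gives x1 = 2, x2 = 12.

x1 = 2, x2 = 12, maximum P = 268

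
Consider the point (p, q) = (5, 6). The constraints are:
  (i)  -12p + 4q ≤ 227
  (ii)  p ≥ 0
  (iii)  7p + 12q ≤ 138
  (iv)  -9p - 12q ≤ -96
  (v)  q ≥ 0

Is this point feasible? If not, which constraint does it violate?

(i): -36 ≤ 227 ✓
(ii): 5 ≥ 0 ✓
(iii): 107 ≤ 138 ✓
(iv): -117 ≤ -96 ✓
(v): 6 ≥ 0 ✓

feasible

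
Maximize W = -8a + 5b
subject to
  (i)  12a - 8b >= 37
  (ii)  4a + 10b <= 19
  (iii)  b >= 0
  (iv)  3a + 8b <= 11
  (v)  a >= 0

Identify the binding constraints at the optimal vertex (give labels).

Vertices and W = -8a + 5b:
  (37/12, 0) → W = -74/3
  (16/5, 7/40) → W = -989/40
  (11/3, 0) → W = -88/3

The maximum is at (37/12, 0). Substituting into each constraint, equality holds for (i) and (iii); the remaining constraints have slack.

(i) and (iii)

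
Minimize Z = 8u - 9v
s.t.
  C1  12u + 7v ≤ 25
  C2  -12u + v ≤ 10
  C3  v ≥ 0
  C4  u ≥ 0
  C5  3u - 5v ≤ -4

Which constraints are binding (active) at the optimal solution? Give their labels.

C1 and C4

Vertices and Z = 8u - 9v:
  (0, 25/7) → Z = -225/7
  (97/81, 41/27) → Z = -331/81
  (0, 4/5) → Z = -36/5

The minimum is at (0, 25/7). Substituting into each constraint, equality holds for C1 and C4; the remaining constraints have slack.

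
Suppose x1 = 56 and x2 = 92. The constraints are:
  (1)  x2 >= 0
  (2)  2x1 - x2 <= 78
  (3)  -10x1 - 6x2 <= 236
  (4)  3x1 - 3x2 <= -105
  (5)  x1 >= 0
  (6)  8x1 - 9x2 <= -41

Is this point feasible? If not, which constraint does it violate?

feasible

(1): 92 ≥ 0 ✓
(2): 20 ≤ 78 ✓
(3): -1112 ≤ 236 ✓
(4): -108 ≤ -105 ✓
(5): 56 ≥ 0 ✓
(6): -380 ≤ -41 ✓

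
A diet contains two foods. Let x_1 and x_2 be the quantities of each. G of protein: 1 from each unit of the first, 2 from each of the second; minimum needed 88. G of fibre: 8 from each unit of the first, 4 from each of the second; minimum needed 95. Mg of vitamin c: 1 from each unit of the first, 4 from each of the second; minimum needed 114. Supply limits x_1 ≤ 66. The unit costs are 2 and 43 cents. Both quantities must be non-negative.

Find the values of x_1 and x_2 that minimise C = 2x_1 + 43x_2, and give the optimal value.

x_1 = 66, x_2 = 12, minimum C = 648

Vertices and C = 2x_1 + 43x_2:
  (0, 44) → C = 1892
  (62, 13) → C = 683
  (66, 12) → C = 648
The feasible region is unbounded (it extends along (0, 1)), but C strictly increases along every unbounded feasible direction, so there is no improving ray and the minimum is attained at a vertex.

The binding constraints are x_1 + 4x_2 = 114 and x_1 = 66.
Solving simultaneously gives x_1 = 66, x_2 = 12.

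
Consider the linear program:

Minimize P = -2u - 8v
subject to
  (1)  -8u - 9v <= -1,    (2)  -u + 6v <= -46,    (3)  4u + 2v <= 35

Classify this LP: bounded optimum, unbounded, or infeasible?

bounded optimum

Extreme points and P = -2u - 8v:
  (140/19, -367/57) → P = 2096/57
  (313/20, -69/5) → P = 791/10
  (151/13, -149/26) → P = 294/13
The feasible region has finitely many vertices and no improving ray; the minimum is 294/13 at (151/13, -149/26).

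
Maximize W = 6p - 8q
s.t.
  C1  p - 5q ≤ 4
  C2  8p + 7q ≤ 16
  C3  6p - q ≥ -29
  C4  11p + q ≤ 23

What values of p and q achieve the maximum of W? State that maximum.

p = 17/8, q = -3/8, maximum W = 63/4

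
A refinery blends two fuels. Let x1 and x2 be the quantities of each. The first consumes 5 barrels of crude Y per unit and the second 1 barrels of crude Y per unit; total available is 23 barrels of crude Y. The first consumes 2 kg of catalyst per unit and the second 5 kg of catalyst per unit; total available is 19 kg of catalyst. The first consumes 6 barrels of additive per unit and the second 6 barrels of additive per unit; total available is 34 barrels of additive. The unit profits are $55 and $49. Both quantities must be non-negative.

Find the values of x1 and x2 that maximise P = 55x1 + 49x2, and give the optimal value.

x1 = 13/3, x2 = 4/3, maximum P = 911/3

Feasible corners and P = 55x1 + 49x2:
  (0, 0) → P = 0
  (0, 19/5) → P = 931/5
  (23/5, 0) → P = 253
  (13/3, 4/3) → P = 911/3
  (28/9, 23/9) → P = 889/3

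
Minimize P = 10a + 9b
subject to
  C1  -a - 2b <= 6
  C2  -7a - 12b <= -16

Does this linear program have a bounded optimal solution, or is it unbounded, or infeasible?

From the feasible point (52, -29), moving in the direction (-12, 7) keeps every constraint satisfied while P decreases without bound.

unbounded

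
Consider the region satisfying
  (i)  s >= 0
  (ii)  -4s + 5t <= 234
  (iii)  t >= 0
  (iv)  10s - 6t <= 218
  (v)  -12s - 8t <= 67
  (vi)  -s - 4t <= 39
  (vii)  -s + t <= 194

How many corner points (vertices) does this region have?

4

Intersecting each pair of boundary lines and keeping only the points that satisfy every inequality leaves:
  (0, 234/5)
  (0, 0)
  (1247/13, 1606/13)
  (109/5, 0)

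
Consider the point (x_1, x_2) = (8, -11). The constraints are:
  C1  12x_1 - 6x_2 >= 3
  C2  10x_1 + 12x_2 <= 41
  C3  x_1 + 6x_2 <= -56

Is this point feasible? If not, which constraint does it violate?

feasible

C1: 162 ≥ 3 ✓
C2: -52 ≤ 41 ✓
C3: -58 ≤ -56 ✓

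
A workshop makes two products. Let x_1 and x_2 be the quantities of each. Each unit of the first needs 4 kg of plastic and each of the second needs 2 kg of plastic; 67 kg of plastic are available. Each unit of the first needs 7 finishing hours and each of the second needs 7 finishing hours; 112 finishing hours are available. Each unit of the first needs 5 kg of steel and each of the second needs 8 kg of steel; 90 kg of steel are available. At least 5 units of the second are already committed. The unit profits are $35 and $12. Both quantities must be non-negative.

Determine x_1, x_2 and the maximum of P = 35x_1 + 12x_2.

x_1 = 10, x_2 = 5, maximum P = 410

Corner points and P = 35x_1 + 12x_2:
  (0, 45/4) → P = 135
  (0, 5) → P = 60
  (10, 5) → P = 410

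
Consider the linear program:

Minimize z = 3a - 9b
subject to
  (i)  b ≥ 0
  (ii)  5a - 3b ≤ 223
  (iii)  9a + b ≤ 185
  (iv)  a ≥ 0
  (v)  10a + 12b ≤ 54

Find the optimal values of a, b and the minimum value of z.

a = 0, b = 9/2, minimum z = -81/2

Extreme points and z = 3a - 9b:
  (0, 0) → z = 0
  (27/5, 0) → z = 81/5
  (0, 9/2) → z = -81/2

The optimum lies where a = 0 and 10a + 12b = 54.
Solving simultaneously gives a = 0, b = 9/2.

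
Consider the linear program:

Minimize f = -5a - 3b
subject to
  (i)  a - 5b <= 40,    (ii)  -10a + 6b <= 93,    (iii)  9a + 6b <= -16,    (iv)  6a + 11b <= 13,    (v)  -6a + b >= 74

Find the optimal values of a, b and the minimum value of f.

a = -27/2, b = -7, minimum f = 177/2

Corner points and f = -5a - 3b:
  (-705/44, -493/44) → f = 1251/11
  (-410/29, -314/29) → f = 2992/29
  (-27/2, -7) → f = 177/2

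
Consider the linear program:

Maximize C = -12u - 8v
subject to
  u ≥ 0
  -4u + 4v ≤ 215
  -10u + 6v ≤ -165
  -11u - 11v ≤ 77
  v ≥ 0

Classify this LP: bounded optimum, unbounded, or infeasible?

Corner points and C = -12u - 8v:
  (975/8, 1405/8) → C = -5735/2
  (33/2, 0) → C = -198
The feasible region has finitely many vertices and no improving ray; the maximum is -198 at (33/2, 0).

bounded optimum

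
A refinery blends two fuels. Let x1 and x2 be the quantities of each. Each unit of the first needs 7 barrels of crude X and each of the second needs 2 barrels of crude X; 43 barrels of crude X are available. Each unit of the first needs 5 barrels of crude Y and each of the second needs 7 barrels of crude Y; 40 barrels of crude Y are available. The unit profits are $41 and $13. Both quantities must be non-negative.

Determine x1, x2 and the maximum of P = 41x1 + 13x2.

Feasible corners and P = 41x1 + 13x2:
  (0, 0) → P = 0
  (0, 40/7) → P = 520/7
  (43/7, 0) → P = 1763/7
  (17/3, 5/3) → P = 254

The optimum lies where 7x1 + 2x2 = 43 and 5x1 + 7x2 = 40.
Solving simultaneously gives x1 = 17/3, x2 = 5/3.

x1 = 17/3, x2 = 5/3, maximum P = 254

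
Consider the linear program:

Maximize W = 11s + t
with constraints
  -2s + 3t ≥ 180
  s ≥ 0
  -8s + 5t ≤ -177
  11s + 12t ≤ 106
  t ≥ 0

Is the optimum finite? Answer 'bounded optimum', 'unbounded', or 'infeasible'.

infeasible

The boundaries -2s + 3t = 180 and -8s + 5t = -177 meet at (1431/14, 897/7), but that point violates 11s + 12t ≤ 106. Every candidate vertex is excluded by some other constraint, so the feasible region is empty.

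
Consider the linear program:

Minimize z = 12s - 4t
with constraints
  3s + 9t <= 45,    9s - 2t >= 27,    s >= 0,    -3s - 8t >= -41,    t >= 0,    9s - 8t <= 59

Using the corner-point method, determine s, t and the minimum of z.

At the optimal vertex, 9s - 2t = 27 and -3s - 8t = -41.
Solving simultaneously gives s = 149/39, t = 48/13.

s = 149/39, t = 48/13, minimum z = 404/13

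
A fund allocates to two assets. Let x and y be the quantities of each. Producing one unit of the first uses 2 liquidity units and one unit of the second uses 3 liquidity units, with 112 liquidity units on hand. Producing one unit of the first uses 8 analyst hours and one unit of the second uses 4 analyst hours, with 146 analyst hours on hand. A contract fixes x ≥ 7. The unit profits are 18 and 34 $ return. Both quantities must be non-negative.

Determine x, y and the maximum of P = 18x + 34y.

Vertices and P = 18x + 34y:
  (73/4, 0) → P = 657/2
  (7, 0) → P = 126
  (7, 45/2) → P = 891

x = 7, y = 45/2, maximum P = 891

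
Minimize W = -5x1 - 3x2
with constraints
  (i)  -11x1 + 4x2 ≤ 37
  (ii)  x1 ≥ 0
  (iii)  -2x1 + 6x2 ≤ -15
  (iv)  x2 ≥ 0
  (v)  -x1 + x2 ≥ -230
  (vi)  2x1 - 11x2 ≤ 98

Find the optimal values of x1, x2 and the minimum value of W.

Feasible corners and W = -5x1 - 3x2:
  (15/2, 0) → W = -75/2
  (1365/4, 445/4) → W = -2040
  (49, 0) → W = -245
  (2432/9, 362/9) → W = -13246/9

x1 = 1365/4, x2 = 445/4, minimum W = -2040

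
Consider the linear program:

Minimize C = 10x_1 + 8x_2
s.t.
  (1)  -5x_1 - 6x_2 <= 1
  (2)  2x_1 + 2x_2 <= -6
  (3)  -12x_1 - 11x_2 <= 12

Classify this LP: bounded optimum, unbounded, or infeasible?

The boundaries -5x_1 - 6x_2 = 1 and 2x_1 + 2x_2 = -6 meet at (-17, 14), but that point violates -12x_1 - 11x_2 ≤ 12. Every candidate vertex is excluded by some other constraint, so the feasible region is empty.

infeasible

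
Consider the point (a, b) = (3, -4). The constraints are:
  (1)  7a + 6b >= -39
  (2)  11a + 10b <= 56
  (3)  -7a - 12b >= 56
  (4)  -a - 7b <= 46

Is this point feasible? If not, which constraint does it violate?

Constraint (3): -7a - 12b = 27, which is not ≥ 56. All other constraints are satisfied.

not feasible — violates (3)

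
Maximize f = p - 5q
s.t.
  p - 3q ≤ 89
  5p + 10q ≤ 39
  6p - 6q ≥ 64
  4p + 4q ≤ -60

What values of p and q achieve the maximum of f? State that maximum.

Extreme points and f = p - 5q:
  (-57/2, -235/6) → f = 502/3
  (11, -26) → f = 141
  (-13/6, -77/6) → f = 62

At the optimal vertex, p - 3q = 89 and 6p - 6q = 64.
Solving simultaneously gives p = -57/2, q = -235/6.

p = -57/2, q = -235/6, maximum f = 502/3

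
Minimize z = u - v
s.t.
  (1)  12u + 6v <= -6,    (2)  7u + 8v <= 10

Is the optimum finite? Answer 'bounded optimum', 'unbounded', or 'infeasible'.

unbounded

From the feasible point (-2, 3), moving in the direction (-8, 7) keeps every constraint satisfied while z decreases without bound.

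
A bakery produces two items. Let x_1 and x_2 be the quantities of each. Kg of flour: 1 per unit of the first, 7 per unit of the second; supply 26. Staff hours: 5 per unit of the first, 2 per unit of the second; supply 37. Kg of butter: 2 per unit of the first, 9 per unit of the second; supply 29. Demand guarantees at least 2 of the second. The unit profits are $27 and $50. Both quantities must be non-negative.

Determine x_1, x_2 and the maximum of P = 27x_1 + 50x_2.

Corner points and P = 27x_1 + 50x_2:
  (0, 29/9) → P = 1450/9
  (0, 2) → P = 100
  (11/2, 2) → P = 497/2

x_1 = 11/2, x_2 = 2, maximum P = 497/2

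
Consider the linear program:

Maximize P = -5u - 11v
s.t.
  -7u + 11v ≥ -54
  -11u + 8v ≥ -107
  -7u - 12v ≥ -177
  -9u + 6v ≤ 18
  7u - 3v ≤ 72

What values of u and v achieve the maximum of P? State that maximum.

u = -174/19, v = -204/19, maximum P = 3114/19

Corner points and P = -5u - 11v:
  (-174/19, -204/19) → P = 3114/19
  (45/4, 9/4) → P = -81
  (141/25, 573/50) → P = -7713/50
  (93/7, 7) → P = -1004/7

At the optimal vertex, -7u + 11v = -54 and -9u + 6v = 18.
Solving simultaneously gives u = -174/19, v = -204/19.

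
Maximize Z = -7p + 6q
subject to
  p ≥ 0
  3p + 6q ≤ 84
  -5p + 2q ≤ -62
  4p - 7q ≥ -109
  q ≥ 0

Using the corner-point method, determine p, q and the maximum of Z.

p = 15, q = 13/2, maximum Z = -66

Vertices and Z = -7p + 6q:
  (15, 13/2) → Z = -66
  (28, 0) → Z = -196
  (62/5, 0) → Z = -434/5

The binding constraints are 3p + 6q = 84 and -5p + 2q = -62.
Solving simultaneously gives p = 15, q = 13/2.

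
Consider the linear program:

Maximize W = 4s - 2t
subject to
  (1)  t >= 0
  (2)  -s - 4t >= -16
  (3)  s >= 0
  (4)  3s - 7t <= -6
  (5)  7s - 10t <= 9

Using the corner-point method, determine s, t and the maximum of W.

Vertices and W = 4s - 2t:
  (0, 4) → W = -8
  (88/19, 54/19) → W = 244/19
  (0, 6/7) → W = -12/7

The binding constraints are -s - 4t = -16 and 3s - 7t = -6.
Solving simultaneously gives s = 88/19, t = 54/19.

s = 88/19, t = 54/19, maximum W = 244/19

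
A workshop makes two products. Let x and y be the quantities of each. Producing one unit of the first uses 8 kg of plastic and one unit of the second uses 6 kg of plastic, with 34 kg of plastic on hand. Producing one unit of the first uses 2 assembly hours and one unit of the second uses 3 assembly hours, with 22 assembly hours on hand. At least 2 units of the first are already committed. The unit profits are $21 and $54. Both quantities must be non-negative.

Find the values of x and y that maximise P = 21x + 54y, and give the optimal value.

x = 2, y = 3, maximum P = 204

Feasible corners and P = 21x + 54y:
  (17/4, 0) → P = 357/4
  (2, 0) → P = 42
  (2, 3) → P = 204

The binding constraints are 8x + 6y = 34 and x = 2.
Solving simultaneously gives x = 2, y = 3.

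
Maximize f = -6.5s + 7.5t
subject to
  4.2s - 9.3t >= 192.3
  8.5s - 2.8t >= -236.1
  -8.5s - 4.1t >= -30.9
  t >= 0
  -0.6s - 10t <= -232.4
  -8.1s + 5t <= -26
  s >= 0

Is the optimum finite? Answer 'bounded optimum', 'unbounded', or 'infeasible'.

The boundaries 4.2s - 9.3t = 192.3 and -0.6s - 10t = -232.4 meet at (68072/793, 14345/793), but that point violates -8.5s - 4.1t ≥ -30.9. Every candidate vertex is excluded by some other constraint, so the feasible region is empty.

infeasible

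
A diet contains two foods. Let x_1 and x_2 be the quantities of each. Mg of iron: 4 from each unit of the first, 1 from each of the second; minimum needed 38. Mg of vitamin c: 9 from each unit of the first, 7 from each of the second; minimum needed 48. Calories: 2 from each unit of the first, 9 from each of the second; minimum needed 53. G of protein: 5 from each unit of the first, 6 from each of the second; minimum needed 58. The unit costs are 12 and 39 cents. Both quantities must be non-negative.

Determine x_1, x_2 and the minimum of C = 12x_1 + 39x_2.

The feasible region is unbounded (it extends along (0, 1), (1, 0)), but C strictly increases along every unbounded feasible direction, so there is no improving ray and the minimum is attained at a vertex.

x_1 = 17/2, x_2 = 4, minimum C = 258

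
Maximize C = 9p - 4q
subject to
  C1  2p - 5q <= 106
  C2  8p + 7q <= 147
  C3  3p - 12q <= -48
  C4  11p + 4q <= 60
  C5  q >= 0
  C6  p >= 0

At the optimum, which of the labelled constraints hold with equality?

C3 and C4

Extreme points and C = 9p - 4q:
  (11/3, 59/12) → C = 40/3
  (0, 4) → C = -16
  (0, 15) → C = -60

The maximum is at (11/3, 59/12). Substituting into each constraint, equality holds for C3 and C4; the remaining constraints have slack.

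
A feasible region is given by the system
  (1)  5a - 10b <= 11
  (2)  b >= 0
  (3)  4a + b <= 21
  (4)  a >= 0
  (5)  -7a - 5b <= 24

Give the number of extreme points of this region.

Pairwise boundary intersections that survive every other constraint:
  (11/5, 0)
  (221/45, 61/45)
  (0, 0)
  (0, 21)

4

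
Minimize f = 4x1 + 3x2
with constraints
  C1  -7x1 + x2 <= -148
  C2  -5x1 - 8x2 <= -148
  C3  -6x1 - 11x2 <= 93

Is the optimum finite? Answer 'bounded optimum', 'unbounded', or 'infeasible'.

Extreme points and f = 4x1 + 3x2:
  (1332/61, 296/61) → f = 6216/61
  (2372/7, -1353/7) → f = 5429/7
The feasible region has finitely many vertices and no improving ray; the minimum is 6216/61 at (1332/61, 296/61).

bounded optimum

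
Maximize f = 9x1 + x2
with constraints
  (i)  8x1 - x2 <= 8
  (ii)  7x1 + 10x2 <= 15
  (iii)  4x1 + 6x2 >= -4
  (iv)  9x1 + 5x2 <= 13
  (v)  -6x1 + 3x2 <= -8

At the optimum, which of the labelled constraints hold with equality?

(i) and (v)

Feasible corners and f = 9x1 + x2:
  (11/13, -16/13) → f = 83/13
  (8/9, -8/9) → f = 64/9
  (3/4, -7/6) → f = 67/12

The maximum is at (8/9, -8/9). Substituting into each constraint, equality holds for (i) and (v); the remaining constraints have slack.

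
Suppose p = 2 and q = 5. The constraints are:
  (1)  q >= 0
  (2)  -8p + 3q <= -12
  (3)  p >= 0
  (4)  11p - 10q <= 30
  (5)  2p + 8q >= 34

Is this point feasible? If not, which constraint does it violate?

not feasible — violates (2)

Constraint (2): -8p + 3q = -1, which is not ≤ -12. All other constraints are satisfied.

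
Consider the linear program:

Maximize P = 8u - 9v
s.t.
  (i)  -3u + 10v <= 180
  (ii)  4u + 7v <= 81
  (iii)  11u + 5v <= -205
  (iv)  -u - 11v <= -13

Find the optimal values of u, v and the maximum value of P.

u = -20, v = 3, maximum P = -187

Feasible corners and P = 8u - 9v:
  (-118/5, 273/25) → P = -7177/25
  (-1850/43, 219/43) → P = -16771/43
  (-20, 3) → P = -187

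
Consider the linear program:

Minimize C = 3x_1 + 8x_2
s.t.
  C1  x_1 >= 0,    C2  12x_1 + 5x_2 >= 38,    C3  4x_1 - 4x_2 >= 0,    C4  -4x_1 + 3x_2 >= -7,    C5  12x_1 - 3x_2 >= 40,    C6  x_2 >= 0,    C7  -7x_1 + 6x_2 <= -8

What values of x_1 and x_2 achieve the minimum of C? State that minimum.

x_1 = 33/8, x_2 = 19/6, minimum C = 905/24

Feasible corners and C = 3x_1 + 8x_2:
  (33/8, 19/6) → C = 905/24
  (6, 17/3) → C = 190/3
  (72/17, 184/51) → C = 2120/51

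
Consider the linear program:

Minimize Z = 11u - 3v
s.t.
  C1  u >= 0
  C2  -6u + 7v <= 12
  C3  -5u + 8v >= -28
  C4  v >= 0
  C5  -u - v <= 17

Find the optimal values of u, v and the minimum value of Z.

Extreme points and Z = 11u - 3v:
  (0, 12/7) → Z = -36/7
  (0, 0) → Z = 0
  (28/5, 0) → Z = 308/5
The feasible region is unbounded (it extends along (7, 6), (8, 5)), but Z strictly increases along every unbounded feasible direction, so there is no improving ray and the minimum is attained at a vertex.

u = 0, v = 12/7, minimum Z = -36/7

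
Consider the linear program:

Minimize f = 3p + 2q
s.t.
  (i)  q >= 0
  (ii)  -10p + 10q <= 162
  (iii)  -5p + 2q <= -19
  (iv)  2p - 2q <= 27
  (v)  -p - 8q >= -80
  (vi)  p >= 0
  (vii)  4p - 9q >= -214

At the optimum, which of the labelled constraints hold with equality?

Feasible corners and f = 3p + 2q:
  (19/5, 0) → f = 57/5
  (27/2, 0) → f = 81/2
  (52/7, 127/14) → f = 283/7
  (188/9, 133/18) → f = 697/9

The minimum is at (19/5, 0). Substituting into each constraint, equality holds for (i) and (iii); the remaining constraints have slack.

(i) and (iii)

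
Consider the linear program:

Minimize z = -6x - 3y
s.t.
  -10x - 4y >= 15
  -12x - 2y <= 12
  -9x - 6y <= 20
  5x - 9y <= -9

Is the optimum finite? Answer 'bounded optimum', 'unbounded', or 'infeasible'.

The boundaries -10x - 4y = 15 and -12x - 2y = 12 meet at (-9/14, -15/7), but that point violates 5x - 9y ≤ -9. Every candidate vertex is excluded by some other constraint, so the feasible region is empty.

infeasible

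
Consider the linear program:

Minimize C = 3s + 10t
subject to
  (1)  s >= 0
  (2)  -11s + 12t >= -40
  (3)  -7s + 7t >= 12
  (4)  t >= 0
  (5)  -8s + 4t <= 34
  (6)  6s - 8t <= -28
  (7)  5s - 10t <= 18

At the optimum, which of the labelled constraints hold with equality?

(1) and (6)

Extreme points and C = 3s + 10t:
  (0, 17/2) → C = 85
  (0, 7/2) → C = 35
  (50/7, 62/7) → C = 110
The feasible region is unbounded (it extends along (1, 1), (1, 2)), but C strictly increases along every unbounded feasible direction, so there is no improving ray and the minimum is attained at a vertex.

The minimum is at (0, 7/2). Substituting into each constraint, equality holds for (1) and (6); the remaining constraints have slack.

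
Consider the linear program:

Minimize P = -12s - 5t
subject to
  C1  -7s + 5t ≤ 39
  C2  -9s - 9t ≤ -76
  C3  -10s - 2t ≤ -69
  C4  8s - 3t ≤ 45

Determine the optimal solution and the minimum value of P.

Corner points and P = -12s - 5t:
  (267/64, 873/64) → P = -7569/64
  (18, 33) → P = -381
  (297/46, 51/23) → P = -2037/23

At the optimal vertex, -7s + 5t = 39 and 8s - 3t = 45.
Solving simultaneously gives s = 18, t = 33.

s = 18, t = 33, minimum P = -381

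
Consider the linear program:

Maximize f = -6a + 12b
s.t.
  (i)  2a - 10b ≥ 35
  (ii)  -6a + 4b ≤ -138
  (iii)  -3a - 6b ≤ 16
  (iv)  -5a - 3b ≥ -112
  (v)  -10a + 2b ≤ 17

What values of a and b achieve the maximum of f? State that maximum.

a = 431/19, b = -9/19, maximum f = -2694/19

Extreme points and f = -6a + 12b:
  (191/12, -85/8) → f = -223
  (431/19, -9/19) → f = -2694/19
  (240/7, -416/21) → f = -3104/7

The binding constraints are -6a + 4b = -138 and -5a - 3b = -112.
Solving simultaneously gives a = 431/19, b = -9/19.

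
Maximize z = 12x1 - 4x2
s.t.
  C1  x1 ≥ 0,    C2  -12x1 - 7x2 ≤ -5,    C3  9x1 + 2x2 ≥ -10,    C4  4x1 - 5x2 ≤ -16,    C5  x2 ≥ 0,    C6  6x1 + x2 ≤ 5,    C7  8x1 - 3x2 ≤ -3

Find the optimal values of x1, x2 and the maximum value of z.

x1 = 9/34, x2 = 58/17, maximum z = -178/17

Vertices and z = 12x1 - 4x2:
  (0, 16/5) → z = -64/5
  (0, 5) → z = -20
  (9/34, 58/17) → z = -178/17

The binding constraints are 4x1 - 5x2 = -16 and 6x1 + x2 = 5.
Solving simultaneously gives x1 = 9/34, x2 = 58/17.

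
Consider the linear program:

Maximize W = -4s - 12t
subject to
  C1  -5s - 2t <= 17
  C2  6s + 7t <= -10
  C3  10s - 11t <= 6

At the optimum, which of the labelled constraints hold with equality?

C1 and C3

Extreme points and W = -4s - 12t:
  (-99/23, 52/23) → W = -228/23
  (-7/3, -8/3) → W = 124/3
  (-1/2, -1) → W = 14

The maximum is at (-7/3, -8/3). Substituting into each constraint, equality holds for C1 and C3; the remaining constraints have slack.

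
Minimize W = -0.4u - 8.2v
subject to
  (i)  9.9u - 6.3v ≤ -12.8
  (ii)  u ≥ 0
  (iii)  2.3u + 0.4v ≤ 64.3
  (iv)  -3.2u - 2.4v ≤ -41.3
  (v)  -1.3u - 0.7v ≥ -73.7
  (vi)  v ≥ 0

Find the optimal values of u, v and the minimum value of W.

u = 0, v = 737/7, minimum W = -30217/35

Vertices and W = -0.4u - 8.2v:
  (39997/1845, 66601/1845) → W = -562127/1845
  (7649/1464, 44983/4392) → W = -1890197/21960
  (0, 413/24) → W = -16933/120
  (0, 737/7) → W = -30217/35
  (1553/109, 8592/109) → W = -355378/545

The binding constraints are u = 0 and -1.3u - 0.7v = -73.7.
Solving simultaneously gives u = 0, v = 737/7.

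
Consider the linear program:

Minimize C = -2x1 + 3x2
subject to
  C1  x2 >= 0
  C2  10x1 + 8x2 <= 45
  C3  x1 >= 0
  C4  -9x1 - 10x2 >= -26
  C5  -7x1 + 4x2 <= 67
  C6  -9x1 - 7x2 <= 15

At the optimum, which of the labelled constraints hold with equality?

Vertices and C = -2x1 + 3x2:
  (0, 0) → C = 0
  (26/9, 0) → C = -52/9
  (0, 13/5) → C = 39/5

The minimum is at (26/9, 0). Substituting into each constraint, equality holds for C1 and C4; the remaining constraints have slack.

C1 and C4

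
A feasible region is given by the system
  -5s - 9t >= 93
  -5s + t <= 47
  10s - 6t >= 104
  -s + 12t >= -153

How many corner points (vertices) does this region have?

3

The feasible vertices (each the meet of two boundaries and inside every other half-plane) are:
  (63/20, -145/12)
  (87/23, -286/23)
  (55/19, -713/57)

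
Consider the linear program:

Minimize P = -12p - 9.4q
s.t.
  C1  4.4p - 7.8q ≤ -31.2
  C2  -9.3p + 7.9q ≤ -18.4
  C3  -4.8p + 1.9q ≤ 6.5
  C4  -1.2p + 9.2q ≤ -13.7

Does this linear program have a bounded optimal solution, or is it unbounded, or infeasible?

infeasible

The boundaries 4.4p - 7.8q = -31.2 and -9.3p + 7.9q = -18.4 meet at (19500/1889, 18556/1889), but that point violates -1.2p + 9.2q ≤ -13.7. Every candidate vertex is excluded by some other constraint, so the feasible region is empty.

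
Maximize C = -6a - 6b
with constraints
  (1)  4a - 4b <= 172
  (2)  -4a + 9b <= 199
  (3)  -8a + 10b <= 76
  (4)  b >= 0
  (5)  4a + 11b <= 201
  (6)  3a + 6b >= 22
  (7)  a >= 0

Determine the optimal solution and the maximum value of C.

a = 0, b = 11/3, maximum C = -22

Vertices and C = -6a - 6b:
  (43, 0) → C = -258
  (674/15, 29/15) → C = -1406/5
  (587/64, 239/16) → C = -4629/32
  (0, 38/5) → C = -228/5
  (22/3, 0) → C = -44
  (0, 11/3) → C = -22

At the optimal vertex, 3a + 6b = 22 and a = 0.
Solving simultaneously gives a = 0, b = 11/3.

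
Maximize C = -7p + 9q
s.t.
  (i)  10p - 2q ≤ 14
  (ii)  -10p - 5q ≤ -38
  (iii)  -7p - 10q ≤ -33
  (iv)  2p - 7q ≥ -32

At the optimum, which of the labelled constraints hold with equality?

(ii) and (iv)

Corner points and C = -7p + 9q:
  (73/35, 24/7) → C = 569/35
  (27/11, 58/11) → C = 333/11
  (53/40, 99/20) → C = 1411/40

The maximum is at (53/40, 99/20). Substituting into each constraint, equality holds for (ii) and (iv); the remaining constraints have slack.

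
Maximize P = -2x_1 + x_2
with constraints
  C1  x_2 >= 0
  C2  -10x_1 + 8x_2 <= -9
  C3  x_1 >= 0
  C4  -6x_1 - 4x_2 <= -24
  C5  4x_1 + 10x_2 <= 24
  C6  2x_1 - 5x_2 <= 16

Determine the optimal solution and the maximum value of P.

Extreme points and P = -2x_1 + x_2:
  (4, 0) → P = -8
  (6, 0) → P = -12
  (36/11, 12/11) → P = -60/11

x_1 = 36/11, x_2 = 12/11, maximum P = -60/11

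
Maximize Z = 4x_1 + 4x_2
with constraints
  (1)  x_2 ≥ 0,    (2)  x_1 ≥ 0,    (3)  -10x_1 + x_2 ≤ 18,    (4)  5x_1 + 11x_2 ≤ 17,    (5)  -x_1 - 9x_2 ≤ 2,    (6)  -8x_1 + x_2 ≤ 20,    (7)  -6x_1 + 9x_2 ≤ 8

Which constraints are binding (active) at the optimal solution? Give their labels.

(1) and (4)

Corner points and Z = 4x_1 + 4x_2:
  (0, 0) → Z = 0
  (17/5, 0) → Z = 68/5
  (0, 8/9) → Z = 32/9
  (65/111, 142/111) → Z = 276/37

The maximum is at (17/5, 0). Substituting into each constraint, equality holds for (1) and (4); the remaining constraints have slack.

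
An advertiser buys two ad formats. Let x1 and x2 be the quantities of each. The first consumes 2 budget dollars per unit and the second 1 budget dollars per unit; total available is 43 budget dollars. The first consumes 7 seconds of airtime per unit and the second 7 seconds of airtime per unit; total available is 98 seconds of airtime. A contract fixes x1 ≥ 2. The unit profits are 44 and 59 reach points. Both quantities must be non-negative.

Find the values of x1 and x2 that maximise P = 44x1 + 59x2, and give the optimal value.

x1 = 2, x2 = 12, maximum P = 796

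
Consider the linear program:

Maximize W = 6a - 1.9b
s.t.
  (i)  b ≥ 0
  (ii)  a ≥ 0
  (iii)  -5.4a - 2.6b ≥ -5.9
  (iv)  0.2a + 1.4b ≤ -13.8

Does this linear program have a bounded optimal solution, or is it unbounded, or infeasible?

The boundaries b = 0 and a = 0 meet at (0, 0), but that point violates 0.2a + 1.4b ≤ -13.8. Every candidate vertex is excluded by some other constraint, so the feasible region is empty.

infeasible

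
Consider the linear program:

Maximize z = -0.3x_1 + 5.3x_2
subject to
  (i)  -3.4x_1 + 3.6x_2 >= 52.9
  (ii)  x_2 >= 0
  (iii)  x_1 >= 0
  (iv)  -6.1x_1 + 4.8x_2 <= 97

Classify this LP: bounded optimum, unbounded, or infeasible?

unbounded

From the feasible point (0, 529/36), moving in the direction (4.8, 6.1) keeps every constraint satisfied while z increases without bound.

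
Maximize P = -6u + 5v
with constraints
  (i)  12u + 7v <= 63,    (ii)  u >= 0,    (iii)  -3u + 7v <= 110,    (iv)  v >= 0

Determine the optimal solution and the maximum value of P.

u = 0, v = 9, maximum P = 45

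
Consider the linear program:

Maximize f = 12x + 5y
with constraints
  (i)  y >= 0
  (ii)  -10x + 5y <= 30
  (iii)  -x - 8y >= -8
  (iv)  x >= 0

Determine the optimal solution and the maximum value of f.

Feasible corners and f = 12x + 5y:
  (8, 0) → f = 96
  (0, 0) → f = 0
  (0, 1) → f = 5

x = 8, y = 0, maximum f = 96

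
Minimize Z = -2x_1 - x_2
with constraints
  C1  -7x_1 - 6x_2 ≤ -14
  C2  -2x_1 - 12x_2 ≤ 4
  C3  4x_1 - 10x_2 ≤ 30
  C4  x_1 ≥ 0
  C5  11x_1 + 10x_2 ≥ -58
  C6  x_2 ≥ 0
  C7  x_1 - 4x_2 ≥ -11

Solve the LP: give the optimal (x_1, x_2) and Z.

x_1 = 115/3, x_2 = 37/3, minimum Z = -89

Extreme points and Z = -2x_1 - x_2:
  (0, 7/3) → Z = -7/3
  (2, 0) → Z = -4
  (15/2, 0) → Z = -15
  (115/3, 37/3) → Z = -89
  (0, 11/4) → Z = -11/4

At the optimal vertex, 4x_1 - 10x_2 = 30 and x_1 - 4x_2 = -11.
Solving simultaneously gives x_1 = 115/3, x_2 = 37/3.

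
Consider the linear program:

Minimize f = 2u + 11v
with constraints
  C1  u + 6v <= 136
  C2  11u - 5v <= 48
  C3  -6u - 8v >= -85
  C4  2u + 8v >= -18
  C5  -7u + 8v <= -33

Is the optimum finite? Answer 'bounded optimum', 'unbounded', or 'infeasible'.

Vertices and f = 2u + 11v:
  (3, -3) → f = -27
  (219/53, -27/53) → f = 141/53
  (5/3, -8/3) → f = -26
The feasible region has finitely many vertices and no improving ray; the minimum is -27 at (3, -3).

bounded optimum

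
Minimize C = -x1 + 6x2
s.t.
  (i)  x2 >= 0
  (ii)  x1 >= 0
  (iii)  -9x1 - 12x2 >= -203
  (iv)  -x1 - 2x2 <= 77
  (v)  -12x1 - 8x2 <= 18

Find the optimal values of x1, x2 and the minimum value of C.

The binding constraints are x2 = 0 and -9x1 - 12x2 = -203.
Solving simultaneously gives x1 = 203/9, x2 = 0.

x1 = 203/9, x2 = 0, minimum C = -203/9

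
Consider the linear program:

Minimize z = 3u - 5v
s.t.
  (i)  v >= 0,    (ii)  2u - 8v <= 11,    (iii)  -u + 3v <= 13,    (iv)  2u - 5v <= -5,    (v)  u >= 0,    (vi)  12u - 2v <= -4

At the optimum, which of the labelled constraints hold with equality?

Extreme points and z = 3u - 5v:
  (0, 13/3) → z = -65/3
  (7/17, 76/17) → z = -359/17
  (0, 2) → z = -10

The minimum is at (0, 13/3). Substituting into each constraint, equality holds for (iii) and (v); the remaining constraints have slack.

(iii) and (v)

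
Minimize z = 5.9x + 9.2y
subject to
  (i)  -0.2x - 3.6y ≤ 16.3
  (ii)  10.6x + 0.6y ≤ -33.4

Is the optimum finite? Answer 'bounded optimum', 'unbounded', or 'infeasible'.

From the feasible point (-1841/634, -8305/1902), moving in the direction (-3.6, 0.2) keeps every constraint satisfied while z decreases without bound.

unbounded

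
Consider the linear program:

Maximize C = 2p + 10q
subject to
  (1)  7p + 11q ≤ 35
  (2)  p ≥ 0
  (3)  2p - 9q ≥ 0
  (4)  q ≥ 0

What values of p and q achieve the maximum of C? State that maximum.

Extreme points and C = 2p + 10q:
  (63/17, 14/17) → C = 266/17
  (5, 0) → C = 10
  (0, 0) → C = 0

The optimum lies where 7p + 11q = 35 and 2p - 9q = 0.
Solving simultaneously gives p = 63/17, q = 14/17.

p = 63/17, q = 14/17, maximum C = 266/17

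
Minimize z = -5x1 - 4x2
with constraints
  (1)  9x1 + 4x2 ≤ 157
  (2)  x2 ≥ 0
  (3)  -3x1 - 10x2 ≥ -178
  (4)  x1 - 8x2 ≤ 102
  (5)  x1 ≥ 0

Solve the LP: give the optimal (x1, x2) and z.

x1 = 11, x2 = 29/2, minimum z = -113

Vertices and z = -5x1 - 4x2:
  (157/9, 0) → z = -785/9
  (11, 29/2) → z = -113
  (0, 0) → z = 0
  (0, 89/5) → z = -356/5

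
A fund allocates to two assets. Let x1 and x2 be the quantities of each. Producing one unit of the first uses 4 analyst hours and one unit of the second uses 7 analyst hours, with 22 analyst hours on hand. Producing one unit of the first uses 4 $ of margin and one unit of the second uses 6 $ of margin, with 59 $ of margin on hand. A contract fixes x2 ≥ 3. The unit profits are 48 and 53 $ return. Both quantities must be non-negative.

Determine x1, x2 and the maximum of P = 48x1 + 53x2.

x1 = 1/4, x2 = 3, maximum P = 171

Corner points and P = 48x1 + 53x2:
  (0, 22/7) → P = 1166/7
  (0, 3) → P = 159
  (1/4, 3) → P = 171

The binding constraints are 4x1 + 7x2 = 22 and x2 = 3.
Solving simultaneously gives x1 = 1/4, x2 = 3.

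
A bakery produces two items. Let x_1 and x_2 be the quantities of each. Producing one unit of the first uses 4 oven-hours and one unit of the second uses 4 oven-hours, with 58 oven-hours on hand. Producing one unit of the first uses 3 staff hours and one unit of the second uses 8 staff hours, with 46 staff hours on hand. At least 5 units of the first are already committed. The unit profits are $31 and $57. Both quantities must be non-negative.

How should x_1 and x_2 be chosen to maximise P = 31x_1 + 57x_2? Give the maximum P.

Corner points and P = 31x_1 + 57x_2:
  (29/2, 0) → P = 899/2
  (5, 0) → P = 155
  (14, 1/2) → P = 925/2
  (5, 31/8) → P = 3007/8

The binding constraints are 4x_1 + 4x_2 = 58 and 3x_1 + 8x_2 = 46.
Solving simultaneously gives x_1 = 14, x_2 = 1/2.

x_1 = 14, x_2 = 1/2, maximum P = 925/2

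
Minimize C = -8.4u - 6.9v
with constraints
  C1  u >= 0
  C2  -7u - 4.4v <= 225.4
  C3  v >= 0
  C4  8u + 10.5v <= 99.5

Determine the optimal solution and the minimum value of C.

Vertices and C = -8.4u - 6.9v:
  (0, 0) → C = 0
  (0, 199/21) → C = -4577/70
  (199/16, 0) → C = -4179/40

The optimum lies where v = 0 and 8u + 10.5v = 99.5.
Solving simultaneously gives u = 199/16, v = 0.

u = 12.4375, v = 0, minimum C = -104.475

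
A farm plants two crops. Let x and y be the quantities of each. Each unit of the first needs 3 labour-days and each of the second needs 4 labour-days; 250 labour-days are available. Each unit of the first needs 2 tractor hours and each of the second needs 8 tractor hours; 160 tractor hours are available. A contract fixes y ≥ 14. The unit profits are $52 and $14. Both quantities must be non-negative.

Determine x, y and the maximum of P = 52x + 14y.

Corner points and P = 52x + 14y:
  (0, 20) → P = 280
  (0, 14) → P = 196
  (24, 14) → P = 1444

The binding constraints are 2x + 8y = 160 and y = 14.
Solving simultaneously gives x = 24, y = 14.

x = 24, y = 14, maximum P = 1444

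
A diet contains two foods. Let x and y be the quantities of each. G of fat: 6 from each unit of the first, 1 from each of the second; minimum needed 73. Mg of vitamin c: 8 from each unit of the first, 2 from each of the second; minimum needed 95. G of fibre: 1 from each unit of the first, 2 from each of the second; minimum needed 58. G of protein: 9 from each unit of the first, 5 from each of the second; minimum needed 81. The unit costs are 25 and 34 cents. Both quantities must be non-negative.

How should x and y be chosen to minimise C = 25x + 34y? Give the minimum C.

x = 8, y = 25, minimum C = 1050

Vertices and C = 25x + 34y:
  (0, 73) → C = 2482
  (58, 0) → C = 1450
  (8, 25) → C = 1050
The feasible region is unbounded (it extends along (0, 1), (1, 0)), but C strictly increases along every unbounded feasible direction, so there is no improving ray and the minimum is attained at a vertex.

The binding constraints are 6x + y = 73 and x + 2y = 58.
Solving simultaneously gives x = 8, y = 25.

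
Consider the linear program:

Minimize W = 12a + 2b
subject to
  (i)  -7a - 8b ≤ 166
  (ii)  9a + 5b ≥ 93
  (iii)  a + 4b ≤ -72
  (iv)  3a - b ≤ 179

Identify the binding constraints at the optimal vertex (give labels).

(ii) and (iii)

Extreme points and W = 12a + 2b:
  (732/31, -741/31) → W = 7302/31
  (247/6, -111/2) → W = 383
  (644/13, -395/13) → W = 6938/13

The minimum is at (732/31, -741/31). Substituting into each constraint, equality holds for (ii) and (iii); the remaining constraints have slack.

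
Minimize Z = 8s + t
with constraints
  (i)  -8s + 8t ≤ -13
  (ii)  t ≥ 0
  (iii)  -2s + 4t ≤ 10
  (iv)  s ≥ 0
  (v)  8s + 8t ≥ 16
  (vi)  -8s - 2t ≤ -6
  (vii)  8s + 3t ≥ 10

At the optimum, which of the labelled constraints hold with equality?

Vertices and Z = 8s + t:
  (33/4, 53/8) → Z = 581/8
  (29/16, 3/16) → Z = 235/16
  (2, 0) → Z = 16
The feasible region is unbounded (it extends along (2, 1), (1, 0)), but Z strictly increases along every unbounded feasible direction, so there is no improving ray and the minimum is attained at a vertex.

The minimum is at (29/16, 3/16). Substituting into each constraint, equality holds for (i) and (v); the remaining constraints have slack.

(i) and (v)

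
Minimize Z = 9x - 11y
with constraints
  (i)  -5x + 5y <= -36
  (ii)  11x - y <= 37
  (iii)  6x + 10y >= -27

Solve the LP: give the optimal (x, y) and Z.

x = 149/50, y = -211/50, minimum Z = 1831/25

Feasible corners and Z = 9x - 11y:
  (149/50, -211/50) → Z = 1831/25
  (45/16, -351/80) → Z = 2943/40
  (343/116, -519/116) → Z = 2199/29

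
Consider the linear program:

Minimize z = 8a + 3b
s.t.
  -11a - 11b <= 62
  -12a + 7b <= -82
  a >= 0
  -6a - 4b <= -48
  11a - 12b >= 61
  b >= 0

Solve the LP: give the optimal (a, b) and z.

a = 332/45, b = 14/15, minimum z = 2782/45

Corner points and z = 8a + 3b:
  (332/45, 14/15) → z = 2782/45
  (557/67, 170/67) → z = 4966/67
  (8, 0) → z = 64
The feasible region is unbounded (it extends along (1, 0), (12, 11)), but z strictly increases along every unbounded feasible direction, so there is no improving ray and the minimum is attained at a vertex.

The optimum lies where -12a + 7b = -82 and -6a - 4b = -48.
Solving simultaneously gives a = 332/45, b = 14/15.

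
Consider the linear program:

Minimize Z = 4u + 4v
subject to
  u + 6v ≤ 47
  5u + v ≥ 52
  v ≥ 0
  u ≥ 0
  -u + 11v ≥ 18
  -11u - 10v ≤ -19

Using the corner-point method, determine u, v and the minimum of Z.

Feasible corners and Z = 4u + 4v:
  (265/29, 183/29) → Z = 1792/29
  (409/17, 65/17) → Z = 1896/17
  (277/28, 71/28) → Z = 348/7

u = 277/28, v = 71/28, minimum Z = 348/7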